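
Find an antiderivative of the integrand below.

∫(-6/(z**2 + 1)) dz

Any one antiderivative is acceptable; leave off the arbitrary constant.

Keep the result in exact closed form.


Answer: -6*atan(z).


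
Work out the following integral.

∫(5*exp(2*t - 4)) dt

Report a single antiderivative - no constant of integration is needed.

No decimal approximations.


Answer: 5*exp(2*t - 4)/2.


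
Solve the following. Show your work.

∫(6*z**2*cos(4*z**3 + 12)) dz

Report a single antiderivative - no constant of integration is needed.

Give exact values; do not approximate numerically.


Step 1. Substitute u = z**3 + 3, turning ∫(6*z**2*cos(4*z**3 + 12)) dz into ∫(2*cos(4*u)) du: now ∫(2*cos(4*u)) du.
Step 2. Evaluate the standard form: now sin(4*u)/2.
Step 3. Substitute back u = z**3 + 3: now sin(4*z**3 + 12)/2.
Answer: sin(4*z**3 + 12)/2.


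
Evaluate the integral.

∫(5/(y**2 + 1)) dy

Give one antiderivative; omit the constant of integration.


Answer: 5*atan(y).


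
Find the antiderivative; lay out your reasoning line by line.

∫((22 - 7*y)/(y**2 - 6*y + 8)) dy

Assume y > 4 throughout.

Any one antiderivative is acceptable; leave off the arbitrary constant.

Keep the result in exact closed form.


Step 1. Decompose ∫((22 - 7*y)/(y**2 - 6*y + 8)) dy by partial fractions, (22 - 7*y)/(y**2 - 6*y + 8) = -4/(y - 2) - 3/(y - 4): now ∫(-3/(y - 4)) dy + ∫(-4/(y - 2)) dy.
Step 2. Evaluate the standard form [assuming y > 4]: now -3*log(y - 4) + ∫(-4/(y - 2)) dy.
Step 3. Evaluate the standard form [assuming y > 2]: now -3*log(y - 4) - 4*log(y - 2).
Answer: -3*log(y - 4) - 4*log(y - 2).


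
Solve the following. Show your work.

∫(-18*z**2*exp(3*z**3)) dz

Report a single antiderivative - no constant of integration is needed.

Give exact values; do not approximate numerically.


Step 1. Substitute u = z**3, turning ∫(-18*z**2*exp(3*z**3)) dz into ∫(-6*exp(3*u)) du: now ∫(-6*exp(3*u)) du.
Step 2. Evaluate the standard form: now -2*exp(3*u).
Step 3. Substitute back u = z**3: now -2*exp(3*z**3).
Answer: -2*exp(3*z**3).


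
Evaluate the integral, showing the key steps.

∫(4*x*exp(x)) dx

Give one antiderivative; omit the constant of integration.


Step 1. Integrate ∫(4*x*exp(x)) dx by parts with u = x, dv = (4*exp(x)) dx, so v = 4*exp(x): now 4*x*exp(x) + ∫(-4*exp(x)) dx.
Step 2. Evaluate the standard form: now 4*x*exp(x) - 4*exp(x).
Answer: 4*x*exp(x) - 4*exp(x).


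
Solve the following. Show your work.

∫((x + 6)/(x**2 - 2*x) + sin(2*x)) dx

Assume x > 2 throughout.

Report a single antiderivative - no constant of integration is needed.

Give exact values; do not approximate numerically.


Step 1. Rewrite: now ∫((x + 6)/(x**2 - 2*x)) dx + ∫(sin(2*x)) dx.
Step 2. Decompose ∫((x + 6)/(x**2 - 2*x)) dx by partial fractions, (x + 6)/(x**2 - 2*x) = 4/(x - 2) - 3/x: now ∫(-3/x) dx + ∫(4/(x - 2)) dx + ∫(sin(2*x)) dx.
Step 3. Evaluate the standard form [assuming x > 0]: now -3*log(x) + ∫(4/(x - 2)) dx + ∫(sin(2*x)) dx.
Step 4. Evaluate the standard form [assuming x > 2]: now -3*log(x) + 4*log(x - 2) + ∫(sin(2*x)) dx.
Step 5. Evaluate the standard form: now -3*log(x) + 4*log(x - 2) - cos(2*x)/2.
Answer: -3*log(x) + 4*log(x - 2) - cos(2*x)/2.


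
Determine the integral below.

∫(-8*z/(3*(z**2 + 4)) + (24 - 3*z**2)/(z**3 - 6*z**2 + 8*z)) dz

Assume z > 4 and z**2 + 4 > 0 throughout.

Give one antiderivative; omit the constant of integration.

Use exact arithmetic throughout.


Answer: 3*log(z) - 3*log(z - 4) - 3*log(z - 2) - 4*log(z**2 + 4)/3.


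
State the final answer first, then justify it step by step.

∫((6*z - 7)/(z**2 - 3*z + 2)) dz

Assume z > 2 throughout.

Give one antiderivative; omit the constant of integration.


The answer is 5*log(z - 2) + log(z - 1).
Step 1. Decompose ∫((6*z - 7)/(z**2 - 3*z + 2)) dz by partial fractions, (6*z - 7)/(z**2 - 3*z + 2) = 1/(z - 1) + 5/(z - 2): now ∫(5/(z - 2)) dz + ∫(1/(z - 1)) dz.
Step 2. Evaluate the standard form [assuming z > 1]: now log(z - 1) + ∫(5/(z - 2)) dz.
Step 3. Evaluate the standard form [assuming z > 2]: now 5*log(z - 2) + log(z - 1).
Answer: 5*log(z - 2) + log(z - 1).


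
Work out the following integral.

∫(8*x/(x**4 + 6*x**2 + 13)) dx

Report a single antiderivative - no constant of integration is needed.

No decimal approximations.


Answer: 2*atan(x**2/2 + 3/2).


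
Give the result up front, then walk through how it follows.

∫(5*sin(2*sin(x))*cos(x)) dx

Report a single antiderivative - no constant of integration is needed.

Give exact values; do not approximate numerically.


The answer is -5*cos(2*sin(x))/2.
Step 1. Substitute u = sin(x), turning ∫(5*sin(2*sin(x))*cos(x)) dx into ∫(5*sin(2*u)) du: now ∫(5*sin(2*u)) du.
Step 2. Evaluate the standard form: now -5*cos(2*u)/2.
Step 3. Substitute back u = sin(x): now -5*cos(2*sin(x))/2.
Answer: -5*cos(2*sin(x))/2.


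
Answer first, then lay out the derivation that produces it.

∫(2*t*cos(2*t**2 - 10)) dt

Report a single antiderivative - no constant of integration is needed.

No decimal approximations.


The answer is sin(2*t**2 - 10)/2.
Step 1. Substitute u = t**2 - 5, turning ∫(2*t*cos(2*t**2 - 10)) dt into ∫(cos(2*u)) du: now ∫(cos(2*u)) du.
Step 2. Evaluate the standard form: now sin(2*u)/2.
Step 3. Substitute back u = t**2 - 5: now sin(2*t**2 - 10)/2.
Answer: sin(2*t**2 - 10)/2.


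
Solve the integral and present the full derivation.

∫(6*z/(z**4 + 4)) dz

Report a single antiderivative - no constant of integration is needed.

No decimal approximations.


Step 1. Substitute u = z**2, turning ∫(6*z/(z**4 + 4)) dz into ∫(3/(u**2 + 4)) du: now ∫(3/(u**2 + 4)) du.
Step 2. Evaluate the standard form: now 3*atan(u/2)/2.
Step 3. Substitute back u = z**2: now 3*atan(z**2/2)/2.
Answer: 3*atan(z**2/2)/2.


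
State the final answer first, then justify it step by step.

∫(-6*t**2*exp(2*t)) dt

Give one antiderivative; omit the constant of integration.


The answer is -3*t**2*exp(2*t) + 3*t*exp(2*t) - 3*exp(2*t)/2.
Step 1. Integrate ∫(-6*t**2*exp(2*t)) dt by parts with u = t**2, dv = (-6*exp(2*t)) dt, so v = -3*exp(2*t): now -3*t**2*exp(2*t) + ∫(6*t*exp(2*t)) dt.
Step 2. Integrate ∫(6*t*exp(2*t)) dt by parts with u = t, dv = (6*exp(2*t)) dt, so v = 3*exp(2*t): now -3*t**2*exp(2*t) + 3*t*exp(2*t) + ∫(-3*exp(2*t)) dt.
Step 3. Evaluate the standard form: now -3*t**2*exp(2*t) + 3*t*exp(2*t) - 3*exp(2*t)/2.
Answer: -3*t**2*exp(2*t) + 3*t*exp(2*t) - 3*exp(2*t)/2.


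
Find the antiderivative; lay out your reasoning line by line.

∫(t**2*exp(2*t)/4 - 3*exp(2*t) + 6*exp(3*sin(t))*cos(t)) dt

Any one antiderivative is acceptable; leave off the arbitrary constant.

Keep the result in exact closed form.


Step 1. Rewrite: now ∫(t**2*exp(2*t)/4) dt + ∫(6*exp(3*sin(t))*cos(t)) dt + ∫(-3*exp(2*t)) dt.
Step 2. Evaluate the standard form: now -3*exp(2*t)/2 + ∫(t**2*exp(2*t)/4) dt + ∫(6*exp(3*sin(t))*cos(t)) dt.
Step 3. Integrate ∫(t**2*exp(2*t)/4) dt by parts with u = t**2, dv = (exp(2*t)/4) dt, so v = exp(2*t)/8: now t**2*exp(2*t)/8 - 3*exp(2*t)/2 + ∫(-t*exp(2*t)/4) dt + ∫(6*exp(3*sin(t))*cos(t)) dt.
Step 4. Integrate ∫(-t*exp(2*t)/4) dt by parts with u = t, dv = (-exp(2*t)/4) dt, so v = -exp(2*t)/8: now t**2*exp(2*t)/8 - t*exp(2*t)/8 - 3*exp(2*t)/2 + ∫(6*exp(3*sin(t))*cos(t)) dt + ∫(exp(2*t)/8) dt.
Step 5. Evaluate the standard form: now t**2*exp(2*t)/8 - t*exp(2*t)/8 - 23*exp(2*t)/16 + ∫(6*exp(3*sin(t))*cos(t)) dt.
Step 6. Substitute u = sin(t), turning ∫(6*exp(3*sin(t))*cos(t)) dt into ∫(6*exp(3*u)) du: now t**2*exp(2*t)/8 - t*exp(2*t)/8 - 23*exp(2*t)/16 + ∫(6*exp(3*u)) du.
Step 7. Evaluate the standard form: now t**2*exp(2*t)/8 - t*exp(2*t)/8 - 23*exp(2*t)/16 + 2*exp(3*u).
Step 8. Substitute back u = sin(t): now t**2*exp(2*t)/8 - t*exp(2*t)/8 - 23*exp(2*t)/16 + 2*exp(3*sin(t)).
Answer: t**2*exp(2*t)/8 - t*exp(2*t)/8 - 23*exp(2*t)/16 + 2*exp(3*sin(t)).


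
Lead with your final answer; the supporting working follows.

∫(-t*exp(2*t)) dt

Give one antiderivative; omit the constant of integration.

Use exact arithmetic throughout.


The answer is -t*exp(2*t)/2 + exp(2*t)/4.
Step 1. Integrate ∫(-t*exp(2*t)) dt by parts with u = t, dv = (-exp(2*t)) dt, so v = -exp(2*t)/2: now -t*exp(2*t)/2 + ∫(exp(2*t)/2) dt.
Step 2. Evaluate the standard form: now -t*exp(2*t)/2 + exp(2*t)/4.
Answer: -t*exp(2*t)/2 + exp(2*t)/4.


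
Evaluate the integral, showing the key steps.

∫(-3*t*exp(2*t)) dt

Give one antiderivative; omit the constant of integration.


Step 1. Integrate ∫(-3*t*exp(2*t)) dt by parts with u = t, dv = (-3*exp(2*t)) dt, so v = -3*exp(2*t)/2: now -3*t*exp(2*t)/2 + ∫(3*exp(2*t)/2) dt.
Step 2. Evaluate the standard form: now -3*t*exp(2*t)/2 + 3*exp(2*t)/4.
Answer: -3*t*exp(2*t)/2 + 3*exp(2*t)/4.


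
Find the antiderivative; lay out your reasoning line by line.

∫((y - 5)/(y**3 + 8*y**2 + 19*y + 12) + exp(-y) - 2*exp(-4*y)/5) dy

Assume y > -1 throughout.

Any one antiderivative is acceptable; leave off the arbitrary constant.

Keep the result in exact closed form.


Step 1. Rewrite: now ∫((y - 5)/(y**3 + 8*y**2 + 19*y + 12)) dy + ∫(-2*exp(-4*y)/5) dy + ∫(exp(-y)) dy.
Step 2. Evaluate the standard form: now ∫((y - 5)/(y**3 + 8*y**2 + 19*y + 12)) dy + ∫(exp(-y)) dy + exp(-4*y)/10.
Step 3. Decompose ∫((y - 5)/(y**3 + 8*y**2 + 19*y + 12)) dy by partial fractions, (y - 5)/(y**3 + 8*y**2 + 19*y + 12) = -3/(y + 4) + 4/(y + 3) - 1/(y + 1): now ∫(-1/(y + 1)) dy + ∫(4/(y + 3)) dy + ∫(-3/(y + 4)) dy + ∫(exp(-y)) dy + exp(-4*y)/10.
Step 4. Evaluate the standard form [assuming y > -1]: now -log(y + 1) + ∫(4/(y + 3)) dy + ∫(-3/(y + 4)) dy + ∫(exp(-y)) dy + exp(-4*y)/10.
Step 5. Evaluate the standard form [assuming y > -4]: now -log(y + 1) - 3*log(y + 4) + ∫(4/(y + 3)) dy + ∫(exp(-y)) dy + exp(-4*y)/10.
Step 6. Evaluate the standard form [assuming y > -3]: now -log(y + 1) + 4*log(y + 3) - 3*log(y + 4) + ∫(exp(-y)) dy + exp(-4*y)/10.
Step 7. Evaluate the standard form: now -log(y + 1) + 4*log(y + 3) - 3*log(y + 4) - exp(-y) + exp(-4*y)/10.
Answer: -log(y + 1) + 4*log(y + 3) - 3*log(y + 4) - exp(-y) + exp(-4*y)/10.


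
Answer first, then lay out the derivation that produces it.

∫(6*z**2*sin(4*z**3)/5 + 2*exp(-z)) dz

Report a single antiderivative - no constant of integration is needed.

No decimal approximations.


The answer is -cos(4*z**3)/10 - 2*exp(-z).
Step 1. Rewrite: now ∫(6*z**2*sin(4*z**3)/5) dz + ∫(2*exp(-z)) dz.
Step 2. Evaluate the standard form: now ∫(6*z**2*sin(4*z**3)/5) dz - 2*exp(-z).
Step 3. Substitute u = z**3, turning ∫(6*z**2*sin(4*z**3)/5) dz into ∫(2*sin(4*u)/5) du: now ∫(2*sin(4*u)/5) du - 2*exp(-z).
Step 4. Evaluate the standard form: now -cos(4*u)/10 - 2*exp(-z).
Step 5. Substitute back u = z**3: now -cos(4*z**3)/10 - 2*exp(-z).
Answer: -cos(4*z**3)/10 - 2*exp(-z).


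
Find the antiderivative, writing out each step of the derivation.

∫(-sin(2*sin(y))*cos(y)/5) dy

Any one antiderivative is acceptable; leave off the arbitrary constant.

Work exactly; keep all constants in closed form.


Step 1. Substitute u = sin(y), turning ∫(-sin(2*sin(y))*cos(y)/5) dy into ∫(-sin(2*u)/5) du: now ∫(-sin(2*u)/5) du.
Step 2. Evaluate the standard form: now cos(2*u)/10.
Step 3. Substitute back u = sin(y): now cos(2*sin(y))/10.
Answer: cos(2*sin(y))/10.


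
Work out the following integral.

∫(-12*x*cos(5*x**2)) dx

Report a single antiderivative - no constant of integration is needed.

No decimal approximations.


Answer: -6*sin(5*x**2)/5.


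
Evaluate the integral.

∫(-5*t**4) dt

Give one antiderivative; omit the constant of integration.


Answer: -t**5.


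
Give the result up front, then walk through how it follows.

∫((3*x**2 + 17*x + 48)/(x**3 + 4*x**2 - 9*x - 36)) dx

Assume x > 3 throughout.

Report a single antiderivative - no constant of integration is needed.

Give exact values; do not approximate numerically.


The answer is 3*log(x - 3) - 4*log(x + 3) + 4*log(x + 4).
Step 1. Decompose ∫((3*x**2 + 17*x + 48)/(x**3 + 4*x**2 - 9*x - 36)) dx by partial fractions, (3*x**2 + 17*x + 48)/(x**3 + 4*x**2 - 9*x - 36) = 4/(x + 4) - 4/(x + 3) + 3/(x - 3): now ∫(3/(x - 3)) dx + ∫(-4/(x + 3)) dx + ∫(4/(x + 4)) dx.
Step 2. Evaluate the standard form [assuming x > -3]: now -4*log(x + 3) + ∫(3/(x - 3)) dx + ∫(4/(x + 4)) dx.
Step 3. Evaluate the standard form [assuming x > -4]: now -4*log(x + 3) + 4*log(x + 4) + ∫(3/(x - 3)) dx.
Step 4. Evaluate the standard form [assuming x > 3]: now 3*log(x - 3) - 4*log(x + 3) + 4*log(x + 4).
Answer: 3*log(x - 3) - 4*log(x + 3) + 4*log(x + 4).


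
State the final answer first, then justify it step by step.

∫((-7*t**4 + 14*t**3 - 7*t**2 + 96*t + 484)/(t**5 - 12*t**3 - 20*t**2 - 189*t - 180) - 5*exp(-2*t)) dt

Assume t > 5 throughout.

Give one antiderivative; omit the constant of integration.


The answer is -log(t - 5) - 2*log(t + 1) - 4*log(t + 4) + atan(t/3)/3 + 5*exp(-2*t)/2.
Step 1. Rewrite: now ∫((-7*t**4 + 14*t**3 - 7*t**2 + 96*t + 484)/(t**5 - 12*t**3 - 20*t**2 - 189*t - 180)) dt + ∫(-5*exp(-2*t)) dt.
Step 2. Decompose ∫((-7*t**4 + 14*t**3 - 7*t**2 + 96*t + 484)/(t**5 - 12*t**3 - 20*t**2 - 189*t - 180)) dt by partial fractions, (-7*t**4 + 14*t**3 - 7*t**2 + 96*t + 484)/(t**5 - 12*t**3 - 20*t**2 - 189*t - 180) = 1/(t**2 + 9) - 4/(t + 4) - 2/(t + 1) - 1/(t - 5): now ∫(-1/(t - 5)) dt + ∫(-2/(t + 1)) dt + ∫(-4/(t + 4)) dt + ∫(1/(t**2 + 9)) dt + ∫(-5*exp(-2*t)) dt.
Step 3. Evaluate the standard form [assuming t > -4]: now -4*log(t + 4) + ∫(-1/(t - 5)) dt + ∫(-2/(t + 1)) dt + ∫(1/(t**2 + 9)) dt + ∫(-5*exp(-2*t)) dt.
Step 4. Evaluate the standard form [assuming t > 5]: now -log(t - 5) - 4*log(t + 4) + ∫(-2/(t + 1)) dt + ∫(1/(t**2 + 9)) dt + ∫(-5*exp(-2*t)) dt.
Step 5. Evaluate the standard form [assuming t > -1]: now -log(t - 5) - 2*log(t + 1) - 4*log(t + 4) + ∫(1/(t**2 + 9)) dt + ∫(-5*exp(-2*t)) dt.
Step 6. Evaluate the standard form: now -log(t - 5) - 2*log(t + 1) - 4*log(t + 4) + atan(t/3)/3 + ∫(-5*exp(-2*t)) dt.
Step 7. Evaluate the standard form: now -log(t - 5) - 2*log(t + 1) - 4*log(t + 4) + atan(t/3)/3 + 5*exp(-2*t)/2.
Answer: -log(t - 5) - 2*log(t + 1) - 4*log(t + 4) + atan(t/3)/3 + 5*exp(-2*t)/2.


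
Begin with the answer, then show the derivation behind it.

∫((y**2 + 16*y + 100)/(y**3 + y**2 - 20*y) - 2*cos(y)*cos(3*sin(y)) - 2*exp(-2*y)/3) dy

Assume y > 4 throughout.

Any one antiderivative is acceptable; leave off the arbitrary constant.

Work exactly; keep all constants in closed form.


The answer is -5*log(y) + 5*log(y - 4) + log(y + 5) - 2*sin(3*sin(y))/3 + exp(-2*y)/3.
Step 1. Rewrite: now ∫((y**2 + 16*y + 100)/(y**3 + y**2 - 20*y)) dy + ∫(-2*cos(y)*cos(3*sin(y))) dy + ∫(-2*exp(-2*y)/3) dy.
Step 2. Evaluate the standard form: now ∫((y**2 + 16*y + 100)/(y**3 + y**2 - 20*y)) dy + ∫(-2*cos(y)*cos(3*sin(y))) dy + exp(-2*y)/3.
Step 3. Substitute u = sin(y), turning ∫(-2*cos(y)*cos(3*sin(y))) dy into ∫(-2*cos(3*u)) du: now ∫((y**2 + 16*y + 100)/(y**3 + y**2 - 20*y)) dy + ∫(-2*cos(3*u)) du + exp(-2*y)/3.
Step 4. Evaluate the standard form: now -2*sin(3*u)/3 + ∫((y**2 + 16*y + 100)/(y**3 + y**2 - 20*y)) dy + exp(-2*y)/3.
Step 5. Substitute back u = sin(y): now -2*sin(3*sin(y))/3 + ∫((y**2 + 16*y + 100)/(y**3 + y**2 - 20*y)) dy + exp(-2*y)/3.
Step 6. Decompose ∫((y**2 + 16*y + 100)/(y**3 + y**2 - 20*y)) dy by partial fractions, (y**2 + 16*y + 100)/(y**3 + y**2 - 20*y) = 1/(y + 5) + 5/(y - 4) - 5/y: now -2*sin(3*sin(y))/3 + ∫(-5/y) dy + ∫(5/(y - 4)) dy + ∫(1/(y + 5)) dy + exp(-2*y)/3.
Step 7. Evaluate the standard form [assuming y > -5]: now log(y + 5) - 2*sin(3*sin(y))/3 + ∫(-5/y) dy + ∫(5/(y - 4)) dy + exp(-2*y)/3.
Step 8. Evaluate the standard form [assuming y > 4]: now 5*log(y - 4) + log(y + 5) - 2*sin(3*sin(y))/3 + ∫(-5/y) dy + exp(-2*y)/3.
Step 9. Evaluate the standard form [assuming y > 0]: now -5*log(y) + 5*log(y - 4) + log(y + 5) - 2*sin(3*sin(y))/3 + exp(-2*y)/3.
Answer: -5*log(y) + 5*log(y - 4) + log(y + 5) - 2*sin(3*sin(y))/3 + exp(-2*y)/3.


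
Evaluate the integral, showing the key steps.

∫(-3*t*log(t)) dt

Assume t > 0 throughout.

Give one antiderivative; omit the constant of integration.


Step 1. Integrate ∫(-3*t*log(t)) dt by parts with u = log(t), dv = (-3*t) dt, so v = -3*t**2/2 [assuming t > 0]: now -3*t**2*log(t)/2 + ∫(3*t/2) dt.
Step 2. Evaluate the standard form: now -3*t**2*log(t)/2 + 3*t**2/4.
Answer: -3*t**2*log(t)/2 + 3*t**2/4.


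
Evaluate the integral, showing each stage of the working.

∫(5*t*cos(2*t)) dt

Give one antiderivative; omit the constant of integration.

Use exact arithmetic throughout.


Step 1. Integrate ∫(5*t*cos(2*t)) dt by parts with u = t, dv = (5*cos(2*t)) dt, so v = 5*sin(2*t)/2: now 5*t*sin(2*t)/2 + ∫(-5*sin(2*t)/2) dt.
Step 2. Evaluate the standard form: now 5*t*sin(2*t)/2 + 5*cos(2*t)/4.
Answer: 5*t*sin(2*t)/2 + 5*cos(2*t)/4.


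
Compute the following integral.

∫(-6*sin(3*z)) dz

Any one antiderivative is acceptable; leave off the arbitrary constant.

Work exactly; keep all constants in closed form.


Answer: 2*cos(3*z).


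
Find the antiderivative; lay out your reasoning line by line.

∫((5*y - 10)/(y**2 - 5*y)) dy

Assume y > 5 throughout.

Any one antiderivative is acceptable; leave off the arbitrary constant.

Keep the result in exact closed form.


Step 1. Decompose ∫((5*y - 10)/(y**2 - 5*y)) dy by partial fractions, (5*y - 10)/(y**2 - 5*y) = 3/(y - 5) + 2/y: now ∫(2/y) dy + ∫(3/(y - 5)) dy.
Step 2. Evaluate the standard form [assuming y > 0]: now 2*log(y) + ∫(3/(y - 5)) dy.
Step 3. Evaluate the standard form [assuming y > 5]: now 2*log(y) + 3*log(y - 5).
Answer: 2*log(y) + 3*log(y - 5).


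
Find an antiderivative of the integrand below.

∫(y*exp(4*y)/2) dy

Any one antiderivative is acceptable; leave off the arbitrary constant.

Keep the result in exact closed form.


Answer: y*exp(4*y)/8 - exp(4*y)/32.


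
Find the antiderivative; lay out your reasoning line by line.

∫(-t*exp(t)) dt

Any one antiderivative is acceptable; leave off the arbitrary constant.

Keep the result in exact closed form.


Step 1. Integrate ∫(-t*exp(t)) dt by parts with u = t, dv = (-exp(t)) dt, so v = -exp(t): now -t*exp(t) + ∫(exp(t)) dt.
Step 2. Evaluate the standard form: now -t*exp(t) + exp(t).
Answer: -t*exp(t) + exp(t).


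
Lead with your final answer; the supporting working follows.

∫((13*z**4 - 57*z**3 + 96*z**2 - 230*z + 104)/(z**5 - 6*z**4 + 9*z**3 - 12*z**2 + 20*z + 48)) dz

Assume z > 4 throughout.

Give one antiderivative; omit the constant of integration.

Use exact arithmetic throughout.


The answer is 4*log(z - 4) + 4*log(z - 3) + 5*log(z + 1) - atan(z/2).
Step 1. Decompose ∫((13*z**4 - 57*z**3 + 96*z**2 - 230*z + 104)/(z**5 - 6*z**4 + 9*z**3 - 12*z**2 + 20*z + 48)) dz by partial fractions, (13*z**4 - 57*z**3 + 96*z**2 - 230*z + 104)/(z**5 - 6*z**4 + 9*z**3 - 12*z**2 + 20*z + 48) = -2/(z**2 + 4) + 5/(z + 1) + 4/(z - 3) + 4/(z - 4): now ∫(4/(z - 4)) dz + ∫(4/(z - 3)) dz + ∫(5/(z + 1)) dz + ∫(-2/(z**2 + 4)) dz.
Step 2. Evaluate the standard form [assuming z > 3]: now 4*log(z - 3) + ∫(4/(z - 4)) dz + ∫(5/(z + 1)) dz + ∫(-2/(z**2 + 4)) dz.
Step 3. Evaluate the standard form [assuming z > -1]: now 4*log(z - 3) + 5*log(z + 1) + ∫(4/(z - 4)) dz + ∫(-2/(z**2 + 4)) dz.
Step 4. Evaluate the standard form [assuming z > 4]: now 4*log(z - 4) + 4*log(z - 3) + 5*log(z + 1) + ∫(-2/(z**2 + 4)) dz.
Step 5. Evaluate the standard form: now 4*log(z - 4) + 4*log(z - 3) + 5*log(z + 1) - atan(z/2).
Answer: 4*log(z - 4) + 4*log(z - 3) + 5*log(z + 1) - atan(z/2).


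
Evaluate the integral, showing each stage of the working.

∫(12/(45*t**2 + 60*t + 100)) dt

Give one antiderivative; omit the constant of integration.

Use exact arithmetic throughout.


Step 1. Substitute u = 3*t + 2, turning ∫(12/(45*t**2 + 60*t + 100)) dt into ∫(4/(5*(u**2 + 16))) du: now ∫(4/(5*(u**2 + 16))) du.
Step 2. Evaluate the standard form: now atan(u/4)/5.
Step 3. Substitute back u = 3*t + 2: now atan(3*t/4 + 1/2)/5.
Answer: atan(3*t/4 + 1/2)/5.


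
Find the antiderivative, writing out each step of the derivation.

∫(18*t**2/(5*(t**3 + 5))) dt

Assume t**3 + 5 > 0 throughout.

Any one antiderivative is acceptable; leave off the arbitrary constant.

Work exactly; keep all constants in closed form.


Step 1. Substitute u = t**3 + 5, turning ∫(18*t**2/(5*(t**3 + 5))) dt into ∫(6/(5*u)) du: now ∫(6/(5*u)) du.
Step 2. Evaluate the standard form [assuming u > 0]: now 6*log(u)/5.
Step 3. Substitute back u = t**3 + 5: now 6*log(t**3 + 5)/5.
Answer: 6*log(t**3 + 5)/5.


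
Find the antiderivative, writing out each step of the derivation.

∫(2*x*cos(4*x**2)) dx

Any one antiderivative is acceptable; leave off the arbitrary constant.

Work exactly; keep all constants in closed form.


Step 1. Substitute u = x**2, turning ∫(2*x*cos(4*x**2)) dx into ∫(cos(4*u)) du: now ∫(cos(4*u)) du.
Step 2. Evaluate the standard form: now sin(4*u)/4.
Step 3. Substitute back u = x**2: now sin(4*x**2)/4.
Answer: sin(4*x**2)/4.


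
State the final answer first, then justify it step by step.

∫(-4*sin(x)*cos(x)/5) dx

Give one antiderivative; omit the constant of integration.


The answer is -2*sin(x)**2/5.
Step 1. Substitute u = sin(x), turning ∫(-4*sin(x)*cos(x)/5) dx into ∫(-4*u/5) du: now ∫(-4*u/5) du.
Step 2. Evaluate the standard form: now -2*u**2/5.
Step 3. Substitute back u = sin(x): now -2*sin(x)**2/5.
Answer: -2*sin(x)**2/5.


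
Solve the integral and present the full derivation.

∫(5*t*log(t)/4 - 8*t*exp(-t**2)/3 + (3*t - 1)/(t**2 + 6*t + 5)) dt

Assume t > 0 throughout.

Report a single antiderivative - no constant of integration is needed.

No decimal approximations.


Step 1. Rewrite: now ∫(-8*t*exp(-t**2)/3) dt + ∫(5*t*log(t)/4) dt + ∫((3*t - 1)/(t**2 + 6*t + 5)) dt.
Step 2. Integrate ∫(5*t*log(t)/4) dt by parts with u = log(t), dv = (5*t/4) dt, so v = 5*t**2/8 [assuming t > 0]: now 5*t**2*log(t)/8 + ∫(-5*t/8) dt + ∫(-8*t*exp(-t**2)/3) dt + ∫((3*t - 1)/(t**2 + 6*t + 5)) dt.
Step 3. Evaluate the standard form: now 5*t**2*log(t)/8 - 5*t**2/16 + ∫(-8*t*exp(-t**2)/3) dt + ∫((3*t - 1)/(t**2 + 6*t + 5)) dt.
Step 4. Substitute u = t**2, turning ∫(-8*t*exp(-t**2)/3) dt into ∫(-4*exp(-u)/3) du: now 5*t**2*log(t)/8 - 5*t**2/16 + ∫((3*t - 1)/(t**2 + 6*t + 5)) dt + ∫(-4*exp(-u)/3) du.
Step 5. Evaluate the standard form: now 5*t**2*log(t)/8 - 5*t**2/16 + ∫((3*t - 1)/(t**2 + 6*t + 5)) dt + 4*exp(-u)/3.
Step 6. Substitute back u = t**2: now 5*t**2*log(t)/8 - 5*t**2/16 + ∫((3*t - 1)/(t**2 + 6*t + 5)) dt + 4*exp(-t**2)/3.
Step 7. Decompose ∫((3*t - 1)/(t**2 + 6*t + 5)) dt by partial fractions, (3*t - 1)/(t**2 + 6*t + 5) = 4/(t + 5) - 1/(t + 1): now 5*t**2*log(t)/8 - 5*t**2/16 + ∫(-1/(t + 1)) dt + ∫(4/(t + 5)) dt + 4*exp(-t**2)/3.
Step 8. Evaluate the standard form [assuming t > -1]: now 5*t**2*log(t)/8 - 5*t**2/16 - log(t + 1) + ∫(4/(t + 5)) dt + 4*exp(-t**2)/3.
Step 9. Evaluate the standard form [assuming t > -5]: now 5*t**2*log(t)/8 - 5*t**2/16 - log(t + 1) + 4*log(t + 5) + 4*exp(-t**2)/3.
Answer: 5*t**2*log(t)/8 - 5*t**2/16 - log(t + 1) + 4*log(t + 5) + 4*exp(-t**2)/3.


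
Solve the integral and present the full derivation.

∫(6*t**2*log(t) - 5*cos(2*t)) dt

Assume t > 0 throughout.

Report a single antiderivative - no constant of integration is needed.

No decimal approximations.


Step 1. Rewrite: now ∫(6*t**2*log(t)) dt + ∫(-5*cos(2*t)) dt.
Step 2. Evaluate the standard form: now -5*sin(2*t)/2 + ∫(6*t**2*log(t)) dt.
Step 3. Integrate ∫(6*t**2*log(t)) dt by parts with u = log(t), dv = (6*t**2) dt, so v = 2*t**3 [assuming t > 0]: now 2*t**3*log(t) - 5*sin(2*t)/2 + ∫(-2*t**2) dt.
Step 4. Evaluate the standard form: now 2*t**3*log(t) - 2*t**3/3 - 5*sin(2*t)/2.
Answer: 2*t**3*log(t) - 2*t**3/3 - 5*sin(2*t)/2.


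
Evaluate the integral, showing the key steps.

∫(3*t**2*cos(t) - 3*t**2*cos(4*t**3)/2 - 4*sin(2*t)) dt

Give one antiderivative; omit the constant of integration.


Step 1. Rewrite: now ∫(3*t**2*cos(t)) dt + ∫(-3*t**2*cos(4*t**3)/2) dt + ∫(-4*sin(2*t)) dt.
Step 2. Substitute u = t**3, turning ∫(-3*t**2*cos(4*t**3)/2) dt into ∫(-cos(4*u)/2) du: now ∫(3*t**2*cos(t)) dt + ∫(-4*sin(2*t)) dt + ∫(-cos(4*u)/2) du.
Step 3. Evaluate the standard form: now -sin(4*u)/8 + ∫(3*t**2*cos(t)) dt + ∫(-4*sin(2*t)) dt.
Step 4. Substitute back u = t**3: now -sin(4*t**3)/8 + ∫(3*t**2*cos(t)) dt + ∫(-4*sin(2*t)) dt.
Step 5. Evaluate the standard form: now -sin(4*t**3)/8 + 2*cos(2*t) + ∫(3*t**2*cos(t)) dt.
Step 6. Integrate ∫(3*t**2*cos(t)) dt by parts with u = t**2, dv = (3*cos(t)) dt, so v = 3*sin(t): now 3*t**2*sin(t) - sin(4*t**3)/8 + 2*cos(2*t) + ∫(-6*t*sin(t)) dt.
Step 7. Integrate ∫(-6*t*sin(t)) dt by parts with u = t, dv = (-6*sin(t)) dt, so v = 6*cos(t): now 3*t**2*sin(t) + 6*t*cos(t) - sin(4*t**3)/8 + 2*cos(2*t) + ∫(-6*cos(t)) dt.
Step 8. Evaluate the standard form: now 3*t**2*sin(t) + 6*t*cos(t) - 6*sin(t) - sin(4*t**3)/8 + 2*cos(2*t).
Answer: 3*t**2*sin(t) + 6*t*cos(t) - 6*sin(t) - sin(4*t**3)/8 + 2*cos(2*t).


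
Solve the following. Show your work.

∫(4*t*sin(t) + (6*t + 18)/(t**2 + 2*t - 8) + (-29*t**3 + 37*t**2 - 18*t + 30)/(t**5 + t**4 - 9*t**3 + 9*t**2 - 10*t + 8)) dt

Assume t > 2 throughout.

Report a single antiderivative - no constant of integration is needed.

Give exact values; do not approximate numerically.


Step 1. Rewrite: now ∫(4*t*sin(t)) dt + ∫((6*t + 18)/(t**2 + 2*t - 8)) dt + ∫((-29*t**3 + 37*t**2 - 18*t + 30)/(t**5 + t**4 - 9*t**3 + 9*t**2 - 10*t + 8)) dt.
Step 2. Integrate ∫(4*t*sin(t)) dt by parts with u = t, dv = (4*sin(t)) dt, so v = -4*cos(t): now -4*t*cos(t) + ∫((6*t + 18)/(t**2 + 2*t - 8)) dt + ∫((-29*t**3 + 37*t**2 - 18*t + 30)/(t**5 + t**4 - 9*t**3 + 9*t**2 - 10*t + 8)) dt + ∫(4*cos(t)) dt.
Step 3. Evaluate the standard form: now -4*t*cos(t) + 4*sin(t) + ∫((6*t + 18)/(t**2 + 2*t - 8)) dt + ∫((-29*t**3 + 37*t**2 - 18*t + 30)/(t**5 + t**4 - 9*t**3 + 9*t**2 - 10*t + 8)) dt.
Step 4. Decompose ∫((-29*t**3 + 37*t**2 - 18*t + 30)/(t**5 + t**4 - 9*t**3 + 9*t**2 - 10*t + 8)) dt by partial fractions, (-29*t**3 + 37*t**2 - 18*t + 30)/(t**5 + t**4 - 9*t**3 + 9*t**2 - 10*t + 8) = -1/(t**2 + 1) + 5/(t + 4) - 2/(t - 1) - 3/(t - 2): now -4*t*cos(t) + 4*sin(t) + ∫((6*t + 18)/(t**2 + 2*t - 8)) dt + ∫(-3/(t - 2)) dt + ∫(-2/(t - 1)) dt + ∫(5/(t + 4)) dt + ∫(-1/(t**2 + 1)) dt.
Step 5. Evaluate the standard form [assuming t > -4]: now -4*t*cos(t) + 5*log(t + 4) + 4*sin(t) + ∫((6*t + 18)/(t**2 + 2*t - 8)) dt + ∫(-3/(t - 2)) dt + ∫(-2/(t - 1)) dt + ∫(-1/(t**2 + 1)) dt.
Step 6. Evaluate the standard form [assuming t > 2]: now -4*t*cos(t) - 3*log(t - 2) + 5*log(t + 4) + 4*sin(t) + ∫((6*t + 18)/(t**2 + 2*t - 8)) dt + ∫(-2/(t - 1)) dt + ∫(-1/(t**2 + 1)) dt.
Step 7. Evaluate the standard form [assuming t > 1]: now -4*t*cos(t) - 3*log(t - 2) - 2*log(t - 1) + 5*log(t + 4) + 4*sin(t) + ∫((6*t + 18)/(t**2 + 2*t - 8)) dt + ∫(-1/(t**2 + 1)) dt.
Step 8. Evaluate the standard form: now -4*t*cos(t) - 3*log(t - 2) - 2*log(t - 1) + 5*log(t + 4) + 4*sin(t) - atan(t) + ∫((6*t + 18)/(t**2 + 2*t - 8)) dt.
Step 9. Decompose ∫((6*t + 18)/(t**2 + 2*t - 8)) dt by partial fractions, (6*t + 18)/(t**2 + 2*t - 8) = 1/(t + 4) + 5/(t - 2): now -4*t*cos(t) - 3*log(t - 2) - 2*log(t - 1) + 5*log(t + 4) + 4*sin(t) - atan(t) + ∫(5/(t - 2)) dt + ∫(1/(t + 4)) dt.
Step 10. Evaluate the standard form [assuming t > 2]: now -4*t*cos(t) + 2*log(t - 2) - 2*log(t - 1) + 5*log(t + 4) + 4*sin(t) - atan(t) + ∫(1/(t + 4)) dt.
Step 11. Evaluate the standard form [assuming t > -4]: now -4*t*cos(t) + 2*log(t - 2) - 2*log(t - 1) + 6*log(t + 4) + 4*sin(t) - atan(t).
Answer: -4*t*cos(t) + 2*log(t - 2) - 2*log(t - 1) + 6*log(t + 4) + 4*sin(t) - atan(t).


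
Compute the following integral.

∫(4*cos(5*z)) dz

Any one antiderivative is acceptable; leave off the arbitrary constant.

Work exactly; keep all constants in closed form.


Answer: 4*sin(5*z)/5.


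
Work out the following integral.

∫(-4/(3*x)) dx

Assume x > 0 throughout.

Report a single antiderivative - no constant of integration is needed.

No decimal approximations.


Answer: -4*log(x)/3.


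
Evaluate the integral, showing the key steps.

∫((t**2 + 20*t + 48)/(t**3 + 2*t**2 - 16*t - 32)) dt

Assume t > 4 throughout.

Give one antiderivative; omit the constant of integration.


Step 1. Decompose ∫((t**2 + 20*t + 48)/(t**3 + 2*t**2 - 16*t - 32)) dt by partial fractions, (t**2 + 20*t + 48)/(t**3 + 2*t**2 - 16*t - 32) = -1/(t + 4) - 1/(t + 2) + 3/(t - 4): now ∫(3/(t - 4)) dt + ∫(-1/(t + 2)) dt + ∫(-1/(t + 4)) dt.
Step 2. Evaluate the standard form [assuming t > -2]: now -log(t + 2) + ∫(3/(t - 4)) dt + ∫(-1/(t + 4)) dt.
Step 3. Evaluate the standard form [assuming t > 4]: now 3*log(t - 4) - log(t + 2) + ∫(-1/(t + 4)) dt.
Step 4. Evaluate the standard form [assuming t > -4]: now 3*log(t - 4) - log(t + 2) - log(t + 4).
Answer: 3*log(t - 4) - log(t + 2) - log(t + 4).


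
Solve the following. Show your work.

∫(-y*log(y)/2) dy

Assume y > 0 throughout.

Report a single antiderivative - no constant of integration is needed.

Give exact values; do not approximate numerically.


Step 1. Integrate ∫(-y*log(y)/2) dy by parts with u = log(y), dv = (-y/2) dy, so v = -y**2/4 [assuming y > 0]: now -y**2*log(y)/4 + ∫(y/4) dy.
Step 2. Evaluate the standard form: now -y**2*log(y)/4 + y**2/8.
Answer: -y**2*log(y)/4 + y**2/8.


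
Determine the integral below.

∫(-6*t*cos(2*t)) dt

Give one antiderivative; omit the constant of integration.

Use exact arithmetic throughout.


Answer: -3*t*sin(2*t) - 3*cos(2*t)/2.


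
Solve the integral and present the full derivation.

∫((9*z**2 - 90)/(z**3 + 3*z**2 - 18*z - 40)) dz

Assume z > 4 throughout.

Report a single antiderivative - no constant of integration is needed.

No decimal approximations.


Step 1. Decompose ∫((9*z**2 - 90)/(z**3 + 3*z**2 - 18*z - 40)) dz by partial fractions, (9*z**2 - 90)/(z**3 + 3*z**2 - 18*z - 40) = 5/(z + 5) + 3/(z + 2) + 1/(z - 4): now ∫(1/(z - 4)) dz + ∫(3/(z + 2)) dz + ∫(5/(z + 5)) dz.
Step 2. Evaluate the standard form [assuming z > 4]: now log(z - 4) + ∫(3/(z + 2)) dz + ∫(5/(z + 5)) dz.
Step 3. Evaluate the standard form [assuming z > -2]: now log(z - 4) + 3*log(z + 2) + ∫(5/(z + 5)) dz.
Step 4. Evaluate the standard form [assuming z > -5]: now log(z - 4) + 3*log(z + 2) + 5*log(z + 5).
Answer: log(z - 4) + 3*log(z + 2) + 5*log(z + 5).


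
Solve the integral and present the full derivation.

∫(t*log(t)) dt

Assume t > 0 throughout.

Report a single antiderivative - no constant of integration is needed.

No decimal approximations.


Step 1. Integrate ∫(t*log(t)) dt by parts with u = log(t), dv = (t) dt, so v = t**2/2 [assuming t > 0]: now t**2*log(t)/2 + ∫(-t/2) dt.
Step 2. Evaluate the standard form: now t**2*log(t)/2 - t**2/4.
Answer: t**2*log(t)/2 - t**2/4.


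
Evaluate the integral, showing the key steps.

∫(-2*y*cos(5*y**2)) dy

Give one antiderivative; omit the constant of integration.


Step 1. Substitute u = y**2, turning ∫(-2*y*cos(5*y**2)) dy into ∫(-cos(5*u)) du: now ∫(-cos(5*u)) du.
Step 2. Evaluate the standard form: now -sin(5*u)/5.
Step 3. Substitute back u = y**2: now -sin(5*y**2)/5.
Answer: -sin(5*y**2)/5.


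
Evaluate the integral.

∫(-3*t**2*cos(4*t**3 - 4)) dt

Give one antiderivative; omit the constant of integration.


Answer: -sin(4*t**3 - 4)/4.


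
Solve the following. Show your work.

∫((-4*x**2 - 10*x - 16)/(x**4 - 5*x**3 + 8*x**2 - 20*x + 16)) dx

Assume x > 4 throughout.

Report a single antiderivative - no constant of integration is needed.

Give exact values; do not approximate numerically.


Step 1. Decompose ∫((-4*x**2 - 10*x - 16)/(x**4 - 5*x**3 + 8*x**2 - 20*x + 16)) dx by partial fractions, (-4*x**2 - 10*x - 16)/(x**4 - 5*x**3 + 8*x**2 - 20*x + 16) = 2/(x**2 + 4) + 2/(x - 1) - 2/(x - 4): now ∫(-2/(x - 4)) dx + ∫(2/(x - 1)) dx + ∫(2/(x**2 + 4)) dx.
Step 2. Evaluate the standard form [assuming x > 4]: now -2*log(x - 4) + ∫(2/(x - 1)) dx + ∫(2/(x**2 + 4)) dx.
Step 3. Evaluate the standard form [assuming x > 1]: now -2*log(x - 4) + 2*log(x - 1) + ∫(2/(x**2 + 4)) dx.
Step 4. Evaluate the standard form: now -2*log(x - 4) + 2*log(x - 1) + atan(x/2).
Answer: -2*log(x - 4) + 2*log(x - 1) + atan(x/2).


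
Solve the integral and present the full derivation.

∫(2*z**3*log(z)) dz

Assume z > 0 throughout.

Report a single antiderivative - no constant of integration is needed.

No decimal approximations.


Step 1. Integrate ∫(2*z**3*log(z)) dz by parts with u = log(z), dv = (2*z**3) dz, so v = z**4/2 [assuming z > 0]: now z**4*log(z)/2 + ∫(-z**3/2) dz.
Step 2. Evaluate the standard form: now z**4*log(z)/2 - z**4/8.
Answer: z**4*log(z)/2 - z**4/8.


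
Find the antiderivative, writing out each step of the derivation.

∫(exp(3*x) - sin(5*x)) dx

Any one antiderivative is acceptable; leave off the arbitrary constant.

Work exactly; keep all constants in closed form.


Step 1. Rewrite: now ∫(exp(3*x)) dx + ∫(-sin(5*x)) dx.
Step 2. Evaluate the standard form: now cos(5*x)/5 + ∫(exp(3*x)) dx.
Step 3. Evaluate the standard form: now exp(3*x)/3 + cos(5*x)/5.
Answer: exp(3*x)/3 + cos(5*x)/5.


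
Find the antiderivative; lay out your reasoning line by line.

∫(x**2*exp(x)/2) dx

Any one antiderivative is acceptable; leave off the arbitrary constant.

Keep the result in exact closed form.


Step 1. Integrate ∫(x**2*exp(x)/2) dx by parts with u = x**2, dv = (exp(x)/2) dx, so v = exp(x)/2: now x**2*exp(x)/2 + ∫(-x*exp(x)) dx.
Step 2. Integrate ∫(-x*exp(x)) dx by parts with u = x, dv = (-exp(x)) dx, so v = -exp(x): now x**2*exp(x)/2 - x*exp(x) + ∫(exp(x)) dx.
Step 3. Evaluate the standard form: now x**2*exp(x)/2 - x*exp(x) + exp(x).
Answer: x**2*exp(x)/2 - x*exp(x) + exp(x).


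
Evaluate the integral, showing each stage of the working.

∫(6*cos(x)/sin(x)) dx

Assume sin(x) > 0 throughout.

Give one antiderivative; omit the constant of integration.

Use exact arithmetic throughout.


Step 1. Substitute u = sin(x), turning ∫(6*cos(x)/sin(x)) dx into ∫(6/u) du: now ∫(6/u) du.
Step 2. Evaluate the standard form [assuming u > 0]: now 6*log(u).
Step 3. Substitute back u = sin(x): now 6*log(sin(x)).
Answer: 6*log(sin(x)).


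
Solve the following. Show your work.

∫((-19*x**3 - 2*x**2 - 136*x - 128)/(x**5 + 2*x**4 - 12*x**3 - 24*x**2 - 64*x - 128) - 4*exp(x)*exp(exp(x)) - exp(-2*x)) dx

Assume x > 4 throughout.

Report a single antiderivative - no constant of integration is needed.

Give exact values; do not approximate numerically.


Step 1. Rewrite: now ∫((-19*x**3 - 2*x**2 - 136*x - 128)/(x**5 + 2*x**4 - 12*x**3 - 24*x**2 - 64*x - 128)) dx + ∫(-4*exp(x)*exp(exp(x))) dx + ∫(-exp(-2*x)) dx.
Step 2. Decompose ∫((-19*x**3 - 2*x**2 - 136*x - 128)/(x**5 + 2*x**4 - 12*x**3 - 24*x**2 - 64*x - 128)) dx by partial fractions, (-19*x**3 - 2*x**2 - 136*x - 128)/(x**5 + 2*x**4 - 12*x**3 - 24*x**2 - 64*x - 128) = 3/(x**2 + 4) + 5/(x + 4) - 3/(x + 2) - 2/(x - 4): now ∫(-4*exp(x)*exp(exp(x))) dx + ∫(-2/(x - 4)) dx + ∫(-3/(x + 2)) dx + ∫(5/(x + 4)) dx + ∫(3/(x**2 + 4)) dx + ∫(-exp(-2*x)) dx.
Step 3. Evaluate the standard form [assuming x > 4]: now -2*log(x - 4) + ∫(-4*exp(x)*exp(exp(x))) dx + ∫(-3/(x + 2)) dx + ∫(5/(x + 4)) dx + ∫(3/(x**2 + 4)) dx + ∫(-exp(-2*x)) dx.
Step 4. Evaluate the standard form [assuming x > -4]: now -2*log(x - 4) + 5*log(x + 4) + ∫(-4*exp(x)*exp(exp(x))) dx + ∫(-3/(x + 2)) dx + ∫(3/(x**2 + 4)) dx + ∫(-exp(-2*x)) dx.
Step 5. Evaluate the standard form [assuming x > -2]: now -2*log(x - 4) - 3*log(x + 2) + 5*log(x + 4) + ∫(-4*exp(x)*exp(exp(x))) dx + ∫(3/(x**2 + 4)) dx + ∫(-exp(-2*x)) dx.
Step 6. Evaluate the standard form: now -2*log(x - 4) - 3*log(x + 2) + 5*log(x + 4) + 3*atan(x/2)/2 + ∫(-4*exp(x)*exp(exp(x))) dx + ∫(-exp(-2*x)) dx.
Step 7. Substitute u = exp(x), turning ∫(-4*exp(x)*exp(exp(x))) dx into ∫(-4*exp(u)) du: now -2*log(x - 4) - 3*log(x + 2) + 5*log(x + 4) + 3*atan(x/2)/2 + ∫(-4*exp(u)) du + ∫(-exp(-2*x)) dx.
Step 8. Evaluate the standard form: now -4*exp(u) - 2*log(x - 4) - 3*log(x + 2) + 5*log(x + 4) + 3*atan(x/2)/2 + ∫(-exp(-2*x)) dx.
Step 9. Substitute back u = exp(x): now -4*exp(exp(x)) - 2*log(x - 4) - 3*log(x + 2) + 5*log(x + 4) + 3*atan(x/2)/2 + ∫(-exp(-2*x)) dx.
Step 10. Evaluate the standard form: now -4*exp(exp(x)) - 2*log(x - 4) - 3*log(x + 2) + 5*log(x + 4) + 3*atan(x/2)/2 + exp(-2*x)/2.
Answer: -4*exp(exp(x)) - 2*log(x - 4) - 3*log(x + 2) + 5*log(x + 4) + 3*atan(x/2)/2 + exp(-2*x)/2.


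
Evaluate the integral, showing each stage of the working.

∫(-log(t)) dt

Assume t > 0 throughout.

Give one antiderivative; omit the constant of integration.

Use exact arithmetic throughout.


Step 1. Integrate ∫(-log(t)) dt by parts with u = log(t), dv = (-1) dt, so v = -t [assuming t > 0]: now -t*log(t) + ∫(1) dt.
Step 2. Evaluate the standard form: now -t*log(t) + t.
Answer: -t*log(t) + t.


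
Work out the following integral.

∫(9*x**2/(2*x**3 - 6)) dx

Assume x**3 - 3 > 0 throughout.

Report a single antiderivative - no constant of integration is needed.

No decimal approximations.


Answer: 3*log(x**3 - 3)/2.


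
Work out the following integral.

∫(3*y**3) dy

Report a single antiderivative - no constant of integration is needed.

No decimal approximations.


Answer: 3*y**4/4.


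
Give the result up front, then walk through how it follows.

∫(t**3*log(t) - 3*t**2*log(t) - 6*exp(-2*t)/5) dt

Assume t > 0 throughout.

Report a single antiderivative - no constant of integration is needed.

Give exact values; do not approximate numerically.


The answer is t**4*log(t)/4 - t**4/16 - t**3*log(t) + t**3/3 + 3*exp(-2*t)/5.
Step 1. Rewrite: now ∫(-3*t**2*log(t)) dt + ∫(t**3*log(t)) dt + ∫(-6*exp(-2*t)/5) dt.
Step 2. Integrate ∫(-3*t**2*log(t)) dt by parts with u = log(t), dv = (-3*t**2) dt, so v = -t**3 [assuming t > 0]: now -t**3*log(t) + ∫(t**2) dt + ∫(t**3*log(t)) dt + ∫(-6*exp(-2*t)/5) dt.
Step 3. Evaluate the standard form: now -t**3*log(t) + t**3/3 + ∫(t**3*log(t)) dt + ∫(-6*exp(-2*t)/5) dt.
Step 4. Evaluate the standard form: now -t**3*log(t) + t**3/3 + ∫(t**3*log(t)) dt + 3*exp(-2*t)/5.
Step 5. Integrate ∫(t**3*log(t)) dt by parts with u = log(t), dv = (t**3) dt, so v = t**4/4 [assuming t > 0]: now t**4*log(t)/4 - t**3*log(t) + t**3/3 + ∫(-t**3/4) dt + 3*exp(-2*t)/5.
Step 6. Evaluate the standard form: now t**4*log(t)/4 - t**4/16 - t**3*log(t) + t**3/3 + 3*exp(-2*t)/5.
Answer: t**4*log(t)/4 - t**4/16 - t**3*log(t) + t**3/3 + 3*exp(-2*t)/5.


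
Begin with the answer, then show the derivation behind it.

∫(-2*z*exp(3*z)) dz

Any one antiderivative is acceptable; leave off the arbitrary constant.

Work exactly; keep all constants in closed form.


The answer is -2*z*exp(3*z)/3 + 2*exp(3*z)/9.
Step 1. Integrate ∫(-2*z*exp(3*z)) dz by parts with u = z, dv = (-2*exp(3*z)) dz, so v = -2*exp(3*z)/3: now -2*z*exp(3*z)/3 + ∫(2*exp(3*z)/3) dz.
Step 2. Evaluate the standard form: now -2*z*exp(3*z)/3 + 2*exp(3*z)/9.
Answer: -2*z*exp(3*z)/3 + 2*exp(3*z)/9.


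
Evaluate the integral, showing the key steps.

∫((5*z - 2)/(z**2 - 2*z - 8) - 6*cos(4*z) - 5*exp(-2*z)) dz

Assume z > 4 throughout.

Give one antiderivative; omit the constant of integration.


Step 1. Rewrite: now ∫((5*z - 2)/(z**2 - 2*z - 8)) dz + ∫(-5*exp(-2*z)) dz + ∫(-6*cos(4*z)) dz.
Step 2. Evaluate the standard form: now -3*sin(4*z)/2 + ∫((5*z - 2)/(z**2 - 2*z - 8)) dz + ∫(-5*exp(-2*z)) dz.
Step 3. Decompose ∫((5*z - 2)/(z**2 - 2*z - 8)) dz by partial fractions, (5*z - 2)/(z**2 - 2*z - 8) = 2/(z + 2) + 3/(z - 4): now -3*sin(4*z)/2 + ∫(3/(z - 4)) dz + ∫(2/(z + 2)) dz + ∫(-5*exp(-2*z)) dz.
Step 4. Evaluate the standard form [assuming z > -2]: now 2*log(z + 2) - 3*sin(4*z)/2 + ∫(3/(z - 4)) dz + ∫(-5*exp(-2*z)) dz.
Step 5. Evaluate the standard form [assuming z > 4]: now 3*log(z - 4) + 2*log(z + 2) - 3*sin(4*z)/2 + ∫(-5*exp(-2*z)) dz.
Step 6. Evaluate the standard form: now 3*log(z - 4) + 2*log(z + 2) - 3*sin(4*z)/2 + 5*exp(-2*z)/2.
Answer: 3*log(z - 4) + 2*log(z + 2) - 3*sin(4*z)/2 + 5*exp(-2*z)/2.
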